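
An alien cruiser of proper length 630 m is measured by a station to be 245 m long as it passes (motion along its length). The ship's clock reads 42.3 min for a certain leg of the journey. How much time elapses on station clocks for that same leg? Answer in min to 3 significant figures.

Δt ≈ 109 min

Length contraction ⇒ γ = L₀/L = 630/245 = 2.5714
Time dilation: Δt = γτ₀ = 2.5714 × 42.3 min = 109 min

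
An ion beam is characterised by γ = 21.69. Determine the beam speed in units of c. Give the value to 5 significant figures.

β = √(1 − 1/γ²) = √(1 − 1/21.69²) = √(0.9978744) = 0.99894

β ≈ 0.99894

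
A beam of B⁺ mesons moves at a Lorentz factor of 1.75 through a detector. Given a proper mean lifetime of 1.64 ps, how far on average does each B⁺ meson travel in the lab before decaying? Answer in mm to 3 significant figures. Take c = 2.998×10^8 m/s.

β = √(1 − 1/γ²) = √(1 − 1/1.75²) = 0.82065
Dilated lifetime: Δt = γτ₀ = 1.75 × 1.64 ps = 2.8700 ps
d = vΔt = 0.82065c × 2.8700 ps = 2.4603×10^8 m/s × 2.8700×10^-12 s = 0.706 mm

d ≈ 0.706 mm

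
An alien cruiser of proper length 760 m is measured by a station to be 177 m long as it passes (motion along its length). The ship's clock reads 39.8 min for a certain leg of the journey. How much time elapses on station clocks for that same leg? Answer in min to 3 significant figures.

Length contraction ⇒ γ = L₀/L = 760/177 = 4.2938
Time dilation: Δt = γτ₀ = 4.2938 × 39.8 min = 171 min

Δt ≈ 171 min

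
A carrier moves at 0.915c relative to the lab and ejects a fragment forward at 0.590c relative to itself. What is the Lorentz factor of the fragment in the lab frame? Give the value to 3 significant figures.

γ ≈ 4.73

u_lab = (0.590 + 0.915)/(1 + 0.590×0.915) = 1.505/1.53985 = 0.977368
γ = 1/√(1 − 0.977368²) = 4.73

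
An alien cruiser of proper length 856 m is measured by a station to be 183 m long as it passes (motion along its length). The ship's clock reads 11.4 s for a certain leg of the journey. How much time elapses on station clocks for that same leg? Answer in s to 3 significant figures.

Length contraction ⇒ γ = L₀/L = 856/183 = 4.6776
Time dilation: Δt = γτ₀ = 4.6776 × 11.4 s = 53.3 s

Δt ≈ 53.3 s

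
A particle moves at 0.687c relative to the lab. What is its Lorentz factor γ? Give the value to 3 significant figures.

γ = 1/√(1 − β²) = 1/√(1 − 0.687²) = 1/√(0.52803) = 1.38

γ ≈ 1.38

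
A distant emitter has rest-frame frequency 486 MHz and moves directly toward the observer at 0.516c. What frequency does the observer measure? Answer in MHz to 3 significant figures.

f_obs ≈ 860 MHz

Relativistic Doppler: f_obs = f_src √((1+β)/(1−β))
= 486 × √(1.5160/0.48400) = 486 × 1.7698 = 860 MHz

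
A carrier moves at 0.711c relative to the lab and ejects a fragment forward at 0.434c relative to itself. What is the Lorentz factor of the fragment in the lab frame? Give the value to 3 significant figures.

γ ≈ 2.07

u_lab = (0.434 + 0.711)/(1 + 0.434×0.711) = 1.145/1.30857 = 0.874998
γ = 1/√(1 − 0.874998²) = 2.07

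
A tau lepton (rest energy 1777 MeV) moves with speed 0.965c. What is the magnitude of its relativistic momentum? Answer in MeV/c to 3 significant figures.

γ = 1/√(1 − 0.965²) = 3.8132
p = γβm₀c = 3.8132 × 0.965 × 1777 MeV/c = 6540 MeV/c

p ≈ 6540 MeV/c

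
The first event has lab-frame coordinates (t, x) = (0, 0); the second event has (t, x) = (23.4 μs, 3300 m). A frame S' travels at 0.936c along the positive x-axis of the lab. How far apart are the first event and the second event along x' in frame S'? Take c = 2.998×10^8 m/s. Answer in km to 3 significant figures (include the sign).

Δx' ≈ -9.28 km

γ = 1/√(1 − 0.936²) = 2.8409
Δx' = γ(Δx − vΔt) = 2.8409 × (3300 m − 0.936×(2.998×10^8 m/s)×23.4×10^-6 s)
= 2.8409 × (-3266.3 m) = -9.28 km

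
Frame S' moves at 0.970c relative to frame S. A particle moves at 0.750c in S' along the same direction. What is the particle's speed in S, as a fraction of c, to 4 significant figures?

Relativistic velocity addition: u = (u' + v)/(1 + u'v/c²)
= (0.750 + 0.970)/(1 + 0.750×0.970) = 1.720/1.72750 = 0.9957

u ≈ 0.9957c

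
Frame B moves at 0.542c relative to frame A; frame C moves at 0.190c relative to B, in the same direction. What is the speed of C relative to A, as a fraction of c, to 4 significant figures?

Compose boost 2: (0.190 + 0.542)/(1 + 0.190×0.542) = 0.7320/1.10298 = 0.6637

u ≈ 0.6637c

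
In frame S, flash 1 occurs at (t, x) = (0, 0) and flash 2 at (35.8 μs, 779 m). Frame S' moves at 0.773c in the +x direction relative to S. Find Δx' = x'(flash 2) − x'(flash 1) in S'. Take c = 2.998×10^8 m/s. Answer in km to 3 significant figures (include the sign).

γ = 1/√(1 − 0.773²) = 1.5763
Δx' = γ(Δx − vΔt) = 1.5763 × (779 m − 0.773×(2.998×10^8 m/s)×35.8×10^-6 s)
= 1.5763 × (-7517.5 m) = -11.8 km

Δx' ≈ -11.8 km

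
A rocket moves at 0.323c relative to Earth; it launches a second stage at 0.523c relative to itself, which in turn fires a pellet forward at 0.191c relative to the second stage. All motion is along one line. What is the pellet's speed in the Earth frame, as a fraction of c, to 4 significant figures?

u ≈ 0.8036c

Compose boost 2: (0.523 + 0.323)/(1 + 0.523×0.323) = 0.8460/1.16893 = 0.723739
Compose boost 3: (0.191 + 0.723739)/(1 + 0.191×0.723739) = 0.914739/1.13823 = 0.8036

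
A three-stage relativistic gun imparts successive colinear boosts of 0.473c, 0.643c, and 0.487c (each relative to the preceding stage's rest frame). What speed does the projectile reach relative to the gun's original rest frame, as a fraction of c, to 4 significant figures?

u ≈ 0.9478c

Compose boost 2: (0.643 + 0.473)/(1 + 0.643×0.473) = 1.116/1.30414 = 0.855737
Compose boost 3: (0.487 + 0.855737)/(1 + 0.487×0.855737) = 1.34274/1.41674 = 0.9478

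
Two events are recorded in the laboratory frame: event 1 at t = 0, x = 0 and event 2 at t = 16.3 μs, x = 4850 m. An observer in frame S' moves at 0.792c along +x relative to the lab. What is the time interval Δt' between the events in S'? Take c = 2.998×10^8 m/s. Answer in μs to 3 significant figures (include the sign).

γ = 1/√(1 − 0.792²) = 1.6379
Δt' = γ(Δt − vΔx/c²) = 1.6379 × (16.3 μs − 0.792×4850 m / (2.998×10^8 m/s))
= 1.6379 × (3.4875 μs) = 5.71 μs

Δt' ≈ 5.71 μs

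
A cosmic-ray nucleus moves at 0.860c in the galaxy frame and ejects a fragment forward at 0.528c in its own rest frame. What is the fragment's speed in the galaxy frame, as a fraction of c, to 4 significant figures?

u ≈ 0.9546c

Compose boost 2: (0.528 + 0.860)/(1 + 0.528×0.860) = 1.388/1.45408 = 0.9546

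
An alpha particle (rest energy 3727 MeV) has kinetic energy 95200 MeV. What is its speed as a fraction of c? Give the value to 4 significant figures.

β ≈ 0.9993

γ = 1 + K/(m₀c²) = 1 + 95200/3727 = 26.5433
β = √(1 − 1/γ²) = 0.9993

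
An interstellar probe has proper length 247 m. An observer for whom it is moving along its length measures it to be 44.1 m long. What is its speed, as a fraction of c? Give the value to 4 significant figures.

γ = L₀/L = 247/44.1 = 5.60091
β = √(1 − 1/γ²) = 0.9839

β ≈ 0.9839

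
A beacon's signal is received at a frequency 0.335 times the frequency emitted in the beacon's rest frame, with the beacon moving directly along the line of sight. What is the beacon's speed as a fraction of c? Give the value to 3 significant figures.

f_obs/f_src = √((1−β)/(1+β)) = 0.335  ⇒  (1−β)/(1+β) = 0.11223
β = |1 − D²|/(1 + D²) = |1 − 0.11223|/(1 + 0.11223) = 0.798

β ≈ 0.798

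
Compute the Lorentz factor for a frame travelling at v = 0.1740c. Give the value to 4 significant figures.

γ = 1/√(1 − β²) = 1/√(1 − 0.1740²) = 1/√(0.969724) = 1.015

γ ≈ 1.015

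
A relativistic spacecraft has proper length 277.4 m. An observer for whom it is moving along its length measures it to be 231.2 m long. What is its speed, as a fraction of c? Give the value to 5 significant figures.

γ = L₀/L = 277.4/231.2 = 1.199827
β = √(1 − 1/γ²) = 0.55259

β ≈ 0.55259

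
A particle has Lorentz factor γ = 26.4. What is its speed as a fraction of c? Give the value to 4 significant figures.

β ≈ 0.9993

β = √(1 − 1/γ²) = √(1 − 1/26.4²) = √(0.998565) = 0.9993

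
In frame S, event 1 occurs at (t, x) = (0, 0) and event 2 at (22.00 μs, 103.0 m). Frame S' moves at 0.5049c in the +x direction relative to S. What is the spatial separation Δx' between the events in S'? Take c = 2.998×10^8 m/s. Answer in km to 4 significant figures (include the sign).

γ = 1/√(1 − 0.5049²) = 1.15851
Δx' = γ(Δx − vΔt) = 1.15851 × (103.0 m − 0.5049×(2.998×10^8 m/s)×22.00×10^-6 s)
= 1.15851 × (-3227.12 m) = -3.739 km

Δx' ≈ -3.739 km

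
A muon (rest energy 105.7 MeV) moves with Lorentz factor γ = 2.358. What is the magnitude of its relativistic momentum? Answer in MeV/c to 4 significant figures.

β = √(1 − 1/γ²) = √(1 − 1/2.358²) = 0.905621
p = γβm₀c = 2.358 × 0.905621 × 105.7 MeV/c = 225.7 MeV/c

p ≈ 225.7 MeV/c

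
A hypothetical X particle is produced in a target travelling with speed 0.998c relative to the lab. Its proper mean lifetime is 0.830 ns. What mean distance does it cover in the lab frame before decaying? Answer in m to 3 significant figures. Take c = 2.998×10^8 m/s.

d ≈ 3.93 m

γ = 1/√(1 − 0.998²) = 15.819
Dilated lifetime: Δt = γτ₀ = 15.819 × 0.830 ns = 13.130 ns
d = vΔt = 0.998c × 13.130 ns = 2.9920×10^8 m/s × 1.3130×10^-8 s = 3.93 m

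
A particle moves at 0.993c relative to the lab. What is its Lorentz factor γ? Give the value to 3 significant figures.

γ = 1/√(1 − β²) = 1/√(1 − 0.993²) = 1/√(0.013951) = 8.47

γ ≈ 8.47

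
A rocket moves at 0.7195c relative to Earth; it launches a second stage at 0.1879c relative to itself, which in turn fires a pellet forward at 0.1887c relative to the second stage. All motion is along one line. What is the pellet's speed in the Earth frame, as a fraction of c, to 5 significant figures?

u ≈ 0.85854c

Compose boost 2: (0.1879 + 0.7195)/(1 + 0.1879×0.7195) = 0.90740/1.135194 = 0.7993347
Compose boost 3: (0.1887 + 0.7993347)/(1 + 0.1887×0.7993347) = 0.9880347/1.150834 = 0.85854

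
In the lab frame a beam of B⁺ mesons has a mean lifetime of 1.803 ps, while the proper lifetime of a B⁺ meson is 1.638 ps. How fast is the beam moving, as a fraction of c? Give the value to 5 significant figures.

β ≈ 0.41792

γ = Δt/τ₀ = 1.803/1.638 = 1.100733
β = √(1 − 1/γ²) = √(1 − 1/1.100733²) = 0.41792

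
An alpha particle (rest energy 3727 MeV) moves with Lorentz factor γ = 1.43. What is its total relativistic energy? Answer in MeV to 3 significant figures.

E ≈ 5330 MeV

γ = 1.43 (given)
E = γm₀c² = 1.43 × 3727 MeV = 5330 MeV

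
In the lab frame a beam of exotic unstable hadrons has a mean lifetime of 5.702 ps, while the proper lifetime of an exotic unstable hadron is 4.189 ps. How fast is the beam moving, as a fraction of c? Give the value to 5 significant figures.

β ≈ 0.67844

γ = Δt/τ₀ = 5.702/4.189 = 1.361184
β = √(1 − 1/γ²) = √(1 − 1/1.361184²) = 0.67844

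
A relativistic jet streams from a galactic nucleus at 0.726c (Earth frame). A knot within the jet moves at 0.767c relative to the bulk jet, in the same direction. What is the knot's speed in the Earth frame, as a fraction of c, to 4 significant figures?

Relativistic velocity addition: u = (u' + v)/(1 + u'v/c²)
= (0.767 + 0.726)/(1 + 0.767×0.726) = 1.493/1.55684 = 0.9590

u ≈ 0.9590c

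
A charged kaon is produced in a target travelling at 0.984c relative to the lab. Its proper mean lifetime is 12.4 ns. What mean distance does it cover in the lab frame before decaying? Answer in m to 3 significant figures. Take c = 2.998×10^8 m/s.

d ≈ 20.5 m

γ = 1/√(1 − 0.984²) = 5.6127
Dilated lifetime: Δt = γτ₀ = 5.6127 × 12.4 ns = 69.597 ns
d = vΔt = 0.984c × 69.597 ns = 2.9500×10^8 m/s × 6.9597×10^-8 s = 20.5 m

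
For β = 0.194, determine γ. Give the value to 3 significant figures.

γ ≈ 1.02

γ = 1/√(1 − β²) = 1/√(1 − 0.194²) = 1/√(0.96236) = 1.02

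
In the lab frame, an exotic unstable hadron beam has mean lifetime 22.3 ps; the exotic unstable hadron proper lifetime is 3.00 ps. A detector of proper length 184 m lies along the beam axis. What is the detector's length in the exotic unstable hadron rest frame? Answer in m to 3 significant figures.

Time dilation ⇒ γ = Δt/τ₀ = 22.3/3.00 = 7.4333
Length contraction: L = L₀/γ = 184/7.4333 = 24.8 m

L ≈ 24.8 m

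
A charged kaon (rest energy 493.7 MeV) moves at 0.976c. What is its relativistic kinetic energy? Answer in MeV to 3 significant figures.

K ≈ 1770 MeV

γ = 1/√(1 − 0.976²) = 4.5920
K = (γ − 1)m₀c² = (4.5920 − 1) × 493.7 MeV = 3.5920 × 493.7 MeV = 1770 MeV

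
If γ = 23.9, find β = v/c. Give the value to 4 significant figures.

β = √(1 − 1/γ²) = √(1 − 1/23.9²) = √(0.998249) = 0.9991

β ≈ 0.9991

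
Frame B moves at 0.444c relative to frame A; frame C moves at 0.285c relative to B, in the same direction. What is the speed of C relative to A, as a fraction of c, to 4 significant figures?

Compose boost 2: (0.285 + 0.444)/(1 + 0.285×0.444) = 0.7290/1.12654 = 0.6471

u ≈ 0.6471c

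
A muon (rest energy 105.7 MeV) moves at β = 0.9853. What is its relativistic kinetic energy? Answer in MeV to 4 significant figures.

γ = 1/√(1 − 0.9853²) = 5.85367
K = (γ − 1)m₀c² = (5.85367 − 1) × 105.7 MeV = 4.85367 × 105.7 MeV = 513.0 MeV

K ≈ 513.0 MeV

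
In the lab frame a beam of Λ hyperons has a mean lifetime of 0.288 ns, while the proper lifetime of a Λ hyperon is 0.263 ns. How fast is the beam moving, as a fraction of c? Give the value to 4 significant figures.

β ≈ 0.4075

γ = Δt/τ₀ = 0.288/0.263 = 1.09506
β = √(1 − 1/γ²) = √(1 − 1/1.09506²) = 0.4075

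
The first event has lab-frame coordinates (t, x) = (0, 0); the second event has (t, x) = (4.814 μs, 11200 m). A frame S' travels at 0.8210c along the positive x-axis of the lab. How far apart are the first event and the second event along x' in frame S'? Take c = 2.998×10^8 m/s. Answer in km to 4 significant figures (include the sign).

γ = 1/√(1 − 0.8210²) = 1.75153
Δx' = γ(Δx − vΔt) = 1.75153 × (11200 m − 0.8210×(2.998×10^8 m/s)×4.814×10^-6 s)
= 1.75153 × (10015.1 m) = 17.54 km

Δx' ≈ 17.54 km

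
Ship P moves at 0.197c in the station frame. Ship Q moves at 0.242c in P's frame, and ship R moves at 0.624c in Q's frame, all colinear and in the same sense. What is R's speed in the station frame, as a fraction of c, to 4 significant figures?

u ≈ 0.8268c

Compose boost 2: (0.242 + 0.197)/(1 + 0.242×0.197) = 0.4390/1.04767 = 0.419023
Compose boost 3: (0.624 + 0.419023)/(1 + 0.624×0.419023) = 1.04302/1.26147 = 0.8268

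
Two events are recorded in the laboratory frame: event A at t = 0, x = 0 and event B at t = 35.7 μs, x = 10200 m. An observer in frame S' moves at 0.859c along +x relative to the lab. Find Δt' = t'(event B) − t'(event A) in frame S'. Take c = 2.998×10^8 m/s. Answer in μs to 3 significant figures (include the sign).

γ = 1/√(1 − 0.859²) = 1.9532
Δt' = γ(Δt − vΔx/c²) = 1.9532 × (35.7 μs − 0.859×10200 m / (2.998×10^8 m/s))
= 1.9532 × (6.4745 μs) = 12.6 μs

Δt' ≈ 12.6 μs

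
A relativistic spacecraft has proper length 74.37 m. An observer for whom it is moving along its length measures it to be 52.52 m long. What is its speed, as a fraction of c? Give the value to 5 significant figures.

γ = L₀/L = 74.37/52.52 = 1.416032
β = √(1 − 1/γ²) = 0.70801

β ≈ 0.70801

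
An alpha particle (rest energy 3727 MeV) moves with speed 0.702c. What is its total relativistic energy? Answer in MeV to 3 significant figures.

γ = 1/√(1 − 0.702²) = 1.4041
E = γm₀c² = 1.4041 × 3727 MeV = 5230 MeV

E ≈ 5230 MeV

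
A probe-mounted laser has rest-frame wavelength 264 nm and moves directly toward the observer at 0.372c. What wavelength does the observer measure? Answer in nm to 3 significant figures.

λ_obs ≈ 179 nm

Relativistic Doppler: λ_obs = λ_src √((1−β)/(1+β))
= 264 × √(0.62800/1.3720) = 264 × 0.67655 = 179 nm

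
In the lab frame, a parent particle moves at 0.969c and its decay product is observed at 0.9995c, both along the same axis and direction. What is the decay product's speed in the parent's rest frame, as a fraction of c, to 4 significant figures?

Inverse velocity addition: u' = (u − v)/(1 − uv/c²)
= (0.9995 − 0.969)/(1 − 0.9995×0.969) = 0.03050/0.0314845 = 0.9687

u' ≈ 0.9687c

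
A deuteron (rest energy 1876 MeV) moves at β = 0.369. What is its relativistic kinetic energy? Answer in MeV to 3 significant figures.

K ≈ 142 MeV

γ = 1/√(1 − 0.369²) = 1.0759
K = (γ − 1)m₀c² = (1.0759 − 1) × 1876 MeV = 0.075929 × 1876 MeV = 142 MeV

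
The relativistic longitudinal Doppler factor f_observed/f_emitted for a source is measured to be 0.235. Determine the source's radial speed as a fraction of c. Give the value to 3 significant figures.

f_obs/f_src = √((1−β)/(1+β)) = 0.235  ⇒  (1−β)/(1+β) = 0.055225
β = |1 − D²|/(1 + D²) = |1 − 0.055225|/(1 + 0.055225) = 0.895

β ≈ 0.895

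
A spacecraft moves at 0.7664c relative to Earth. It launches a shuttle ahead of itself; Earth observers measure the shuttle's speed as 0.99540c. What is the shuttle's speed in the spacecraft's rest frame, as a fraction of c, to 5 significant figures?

Inverse velocity addition: u' = (u − v)/(1 − uv/c²)
= (0.99540 − 0.7664)/(1 − 0.99540×0.7664) = 0.22900/0.2371254 = 0.96573

u' ≈ 0.96573c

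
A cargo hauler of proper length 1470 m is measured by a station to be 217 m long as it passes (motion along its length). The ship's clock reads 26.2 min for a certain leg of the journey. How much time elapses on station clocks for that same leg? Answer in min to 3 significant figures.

Δt ≈ 177 min

Length contraction ⇒ γ = L₀/L = 1470/217 = 6.7742
Time dilation: Δt = γτ₀ = 6.7742 × 26.2 min = 177 min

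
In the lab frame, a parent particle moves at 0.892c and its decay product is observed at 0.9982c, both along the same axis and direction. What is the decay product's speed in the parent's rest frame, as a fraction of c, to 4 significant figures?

u' ≈ 0.9689c

Inverse velocity addition: u' = (u − v)/(1 − uv/c²)
= (0.9982 − 0.892)/(1 − 0.9982×0.892) = 0.1062/0.109606 = 0.9689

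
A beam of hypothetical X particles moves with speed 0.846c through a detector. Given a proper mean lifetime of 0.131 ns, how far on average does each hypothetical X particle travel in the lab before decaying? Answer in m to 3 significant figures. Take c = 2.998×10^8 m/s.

d ≈ 0.0623 m

γ = 1/√(1 − 0.846²) = 1.8755
Dilated lifetime: Δt = γτ₀ = 1.8755 × 0.131 ns = 0.24569 ns
d = vΔt = 0.846c × 0.24569 ns = 2.5363×10^8 m/s × 2.4569×10^-10 s = 0.0623 m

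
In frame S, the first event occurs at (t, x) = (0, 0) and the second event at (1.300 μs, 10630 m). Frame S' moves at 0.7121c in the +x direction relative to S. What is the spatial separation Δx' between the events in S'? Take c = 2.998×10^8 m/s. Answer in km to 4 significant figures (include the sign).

γ = 1/√(1 − 0.7121²) = 1.42434
Δx' = γ(Δx − vΔt) = 1.42434 × (10630 m − 0.7121×(2.998×10^8 m/s)×1.300×10^-6 s)
= 1.42434 × (10352.5 m) = 14.75 km

Δx' ≈ 14.75 km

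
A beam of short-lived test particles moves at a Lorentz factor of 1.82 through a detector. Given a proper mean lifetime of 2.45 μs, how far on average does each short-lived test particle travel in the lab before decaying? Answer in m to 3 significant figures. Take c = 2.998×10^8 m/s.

β = √(1 − 1/γ²) = √(1 − 1/1.82²) = 0.83553
Dilated lifetime: Δt = γτ₀ = 1.82 × 2.45 μs = 4.4590 μs
d = vΔt = 0.83553c × 4.4590 μs = 2.5049×10^8 m/s × 4.4590×10^-6 s = 1120 m

d ≈ 1120 m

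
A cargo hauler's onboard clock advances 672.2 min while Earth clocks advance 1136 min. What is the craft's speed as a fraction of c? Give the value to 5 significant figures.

β ≈ 0.80614

γ = Δt/τ₀ = 1136/672.2 = 1.689973
β = √(1 − 1/γ²) = √(1 − 1/1.689973²) = 0.80614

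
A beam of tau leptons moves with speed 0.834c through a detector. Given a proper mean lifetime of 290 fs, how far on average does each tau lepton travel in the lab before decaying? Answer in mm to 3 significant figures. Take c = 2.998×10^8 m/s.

d ≈ 0.131 mm

γ = 1/√(1 − 0.834²) = 1.8124
Dilated lifetime: Δt = γτ₀ = 1.8124 × 290 fs = 525.59 fs
d = vΔt = 0.834c × 525.59 fs = 2.5003×10^8 m/s × 5.2559×10^-13 s = 0.131 mm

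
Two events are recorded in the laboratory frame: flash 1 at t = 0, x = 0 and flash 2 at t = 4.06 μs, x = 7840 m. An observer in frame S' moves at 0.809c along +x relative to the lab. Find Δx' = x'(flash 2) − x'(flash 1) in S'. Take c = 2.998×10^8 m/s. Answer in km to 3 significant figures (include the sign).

γ = 1/√(1 − 0.809²) = 1.7012
Δx' = γ(Δx − vΔt) = 1.7012 × (7840 m − 0.809×(2.998×10^8 m/s)×4.06×10^-6 s)
= 1.7012 × (6855.3 m) = 11.7 km

Δx' ≈ 11.7 km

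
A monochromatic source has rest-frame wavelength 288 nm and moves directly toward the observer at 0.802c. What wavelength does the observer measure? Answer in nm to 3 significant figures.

λ_obs ≈ 95.5 nm

Relativistic Doppler: λ_obs = λ_src √((1−β)/(1+β))
= 288 × √(0.19800/1.8020) = 288 × 0.33148 = 95.5 nm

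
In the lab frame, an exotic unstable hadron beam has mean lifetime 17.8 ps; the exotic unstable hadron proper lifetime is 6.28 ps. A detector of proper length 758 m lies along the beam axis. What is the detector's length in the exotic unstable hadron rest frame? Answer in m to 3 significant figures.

L ≈ 267 m

Time dilation ⇒ γ = Δt/τ₀ = 17.8/6.28 = 2.8344
Length contraction: L = L₀/γ = 758/2.8344 = 267 m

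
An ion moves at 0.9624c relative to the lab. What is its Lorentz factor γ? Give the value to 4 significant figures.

γ ≈ 3.681

γ = 1/√(1 − β²) = 1/√(1 − 0.9624²) = 1/√(0.0737862) = 3.681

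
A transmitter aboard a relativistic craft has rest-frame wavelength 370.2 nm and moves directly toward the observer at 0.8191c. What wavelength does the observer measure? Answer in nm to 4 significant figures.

λ_obs ≈ 116.7 nm

Relativistic Doppler: λ_obs = λ_src √((1−β)/(1+β))
= 370.2 × √(0.180900/1.81910) = 370.2 × 0.315349 = 116.7 nm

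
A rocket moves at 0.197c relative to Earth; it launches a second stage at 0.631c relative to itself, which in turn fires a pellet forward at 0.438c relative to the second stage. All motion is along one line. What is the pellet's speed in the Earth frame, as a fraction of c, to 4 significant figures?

u ≈ 0.8880c

Compose boost 2: (0.631 + 0.197)/(1 + 0.631×0.197) = 0.8280/1.12431 = 0.736454
Compose boost 3: (0.438 + 0.736454)/(1 + 0.438×0.736454) = 1.17445/1.32257 = 0.8880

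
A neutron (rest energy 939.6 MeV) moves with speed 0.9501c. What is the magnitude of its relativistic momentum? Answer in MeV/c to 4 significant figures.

p ≈ 2862 MeV/c

γ = 1/√(1 − 0.9501²) = 3.20569
p = γβm₀c = 3.20569 × 0.9501 × 939.6 MeV/c = 2862 MeV/c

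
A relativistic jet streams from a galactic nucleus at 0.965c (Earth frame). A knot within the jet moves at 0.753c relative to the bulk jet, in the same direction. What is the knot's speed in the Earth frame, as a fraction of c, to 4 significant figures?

Relativistic velocity addition: u = (u' + v)/(1 + u'v/c²)
= (0.753 + 0.965)/(1 + 0.753×0.965) = 1.718/1.72664 = 0.9950

u ≈ 0.9950c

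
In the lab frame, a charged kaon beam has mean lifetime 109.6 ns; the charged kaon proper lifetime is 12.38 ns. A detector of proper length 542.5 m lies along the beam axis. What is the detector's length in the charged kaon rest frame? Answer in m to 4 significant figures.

L ≈ 61.28 m

Time dilation ⇒ γ = Δt/τ₀ = 109.6/12.38 = 8.85299
Length contraction: L = L₀/γ = 542.5/8.85299 = 61.28 m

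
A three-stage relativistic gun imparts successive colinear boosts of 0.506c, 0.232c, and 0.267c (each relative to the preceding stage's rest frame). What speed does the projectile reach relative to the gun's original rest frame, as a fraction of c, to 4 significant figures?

u ≈ 0.7884c

Compose boost 2: (0.232 + 0.506)/(1 + 0.232×0.506) = 0.7380/1.11739 = 0.660467
Compose boost 3: (0.267 + 0.660467)/(1 + 0.267×0.660467) = 0.927467/1.17634 = 0.7884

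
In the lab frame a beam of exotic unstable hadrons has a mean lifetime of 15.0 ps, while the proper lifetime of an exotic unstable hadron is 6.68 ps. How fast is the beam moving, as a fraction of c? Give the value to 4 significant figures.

β ≈ 0.8954

γ = Δt/τ₀ = 15.0/6.68 = 2.24551
β = √(1 − 1/γ²) = √(1 − 1/2.24551²) = 0.8954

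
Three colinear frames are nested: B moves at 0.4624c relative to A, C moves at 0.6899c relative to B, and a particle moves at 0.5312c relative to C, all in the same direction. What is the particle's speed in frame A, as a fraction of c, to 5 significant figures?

Compose boost 2: (0.6899 + 0.4624)/(1 + 0.6899×0.4624) = 1.1523/1.319010 = 0.8736099
Compose boost 3: (0.5312 + 0.8736099)/(1 + 0.5312×0.8736099) = 1.404810/1.464062 = 0.95953

u ≈ 0.95953c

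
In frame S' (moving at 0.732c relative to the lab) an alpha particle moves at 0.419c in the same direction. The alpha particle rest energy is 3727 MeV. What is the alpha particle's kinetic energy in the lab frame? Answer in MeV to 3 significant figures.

u_lab = (0.419 + 0.732)/(1 + 0.419×0.732) = 0.880839
γ = 1/√(1 − 0.880839²) = 2.1123
K = (γ − 1)m₀c² = (2.1123 − 1) × 3727 = 1.1123 × 3727 = 4150 MeV

K ≈ 4150 MeV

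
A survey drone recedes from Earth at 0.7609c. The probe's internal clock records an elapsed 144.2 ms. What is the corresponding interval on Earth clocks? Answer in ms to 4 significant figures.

Δt ≈ 222.2 ms

γ = 1/√(1 − 0.7609²) = 1.54114
Time dilation: Δt = γτ₀ = 1.54114 × 144.2 ms = 222.2 ms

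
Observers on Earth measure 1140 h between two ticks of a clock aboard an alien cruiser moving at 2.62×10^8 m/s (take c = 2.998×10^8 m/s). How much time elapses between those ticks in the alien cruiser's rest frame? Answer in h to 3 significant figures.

β = v/c = 2.62×10^8 / 2.998×10^8 = 0.87392
γ = 1/√(1 − 0.87392²) = 2.0573
Proper time: τ₀ = Δt/γ = 1140/2.0573 = 554 h

τ₀ ≈ 554 h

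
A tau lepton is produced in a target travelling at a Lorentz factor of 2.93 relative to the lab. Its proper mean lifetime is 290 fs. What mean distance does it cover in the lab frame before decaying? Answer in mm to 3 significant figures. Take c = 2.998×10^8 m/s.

β = √(1 − 1/γ²) = √(1 − 1/2.93²) = 0.93996
Dilated lifetime: Δt = γτ₀ = 2.93 × 290 fs = 849.70 fs
d = vΔt = 0.93996c × 849.70 fs = 2.8180×10^8 m/s × 8.4970×10^-13 s = 0.239 mm

d ≈ 0.239 mm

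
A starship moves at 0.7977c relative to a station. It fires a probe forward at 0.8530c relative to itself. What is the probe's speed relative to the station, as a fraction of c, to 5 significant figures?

u ≈ 0.98230c

Relativistic velocity addition: u = (u' + v)/(1 + u'v/c²)
= (0.8530 + 0.7977)/(1 + 0.8530×0.7977) = 1.6507/1.680438 = 0.98230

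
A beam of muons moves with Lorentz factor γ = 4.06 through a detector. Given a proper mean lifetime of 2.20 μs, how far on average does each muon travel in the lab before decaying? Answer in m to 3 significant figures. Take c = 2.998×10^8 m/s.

β = √(1 − 1/γ²) = √(1 − 1/4.06²) = 0.96919
Dilated lifetime: Δt = γτ₀ = 4.06 × 2.20 μs = 8.9320 μs
d = vΔt = 0.96919c × 8.9320 μs = 2.9056×10^8 m/s × 8.9320×10^-6 s = 2600 m

d ≈ 2600 m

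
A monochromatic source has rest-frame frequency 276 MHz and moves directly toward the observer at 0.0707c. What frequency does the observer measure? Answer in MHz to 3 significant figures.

f_obs ≈ 296 MHz

Relativistic Doppler: f_obs = f_src √((1+β)/(1−β))
= 276 × √(1.0707/0.92930) = 276 × 1.0734 = 296 MHz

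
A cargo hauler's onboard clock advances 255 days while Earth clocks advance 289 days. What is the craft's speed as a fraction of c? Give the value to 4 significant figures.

β ≈ 0.4706

γ = Δt/τ₀ = 289/255 = 1.13333
β = √(1 − 1/γ²) = √(1 − 1/1.13333²) = 0.4706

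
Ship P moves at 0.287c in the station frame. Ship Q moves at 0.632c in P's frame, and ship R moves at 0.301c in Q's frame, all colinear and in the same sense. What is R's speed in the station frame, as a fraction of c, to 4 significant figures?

Compose boost 2: (0.632 + 0.287)/(1 + 0.632×0.287) = 0.9190/1.18138 = 0.777901
Compose boost 3: (0.301 + 0.777901)/(1 + 0.301×0.777901) = 1.07890/1.23415 = 0.8742

u ≈ 0.8742c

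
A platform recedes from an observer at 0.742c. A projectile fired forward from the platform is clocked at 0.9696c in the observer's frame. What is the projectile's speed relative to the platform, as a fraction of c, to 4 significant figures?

u' ≈ 0.8112c

Inverse velocity addition: u' = (u − v)/(1 − uv/c²)
= (0.9696 − 0.742)/(1 − 0.9696×0.742) = 0.2276/0.280557 = 0.8112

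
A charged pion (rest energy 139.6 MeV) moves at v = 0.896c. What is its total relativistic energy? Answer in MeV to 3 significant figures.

E ≈ 314 MeV

γ = 1/√(1 − 0.896²) = 2.2520
E = γm₀c² = 2.2520 × 139.6 MeV = 314 MeV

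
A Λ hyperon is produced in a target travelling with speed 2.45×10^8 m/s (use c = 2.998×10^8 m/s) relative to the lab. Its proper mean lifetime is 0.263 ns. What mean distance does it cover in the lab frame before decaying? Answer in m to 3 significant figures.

d ≈ 0.112 m

β = v/c = 2.45×10^8 / 2.998×10^8 = 0.81721
γ = 1/√(1 − 0.81721²) = 1.7351
Dilated lifetime: Δt = γτ₀ = 1.7351 × 0.263 ns = 0.45633 ns
d = vΔt = 0.81721c × 0.45633 ns = 2.4500×10^8 m/s × 4.5633×10^-10 s = 0.112 m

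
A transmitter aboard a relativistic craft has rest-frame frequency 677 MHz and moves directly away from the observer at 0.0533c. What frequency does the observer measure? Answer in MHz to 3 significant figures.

Relativistic Doppler: f_obs = f_src √((1−β)/(1+β))
= 677 × √(0.94670/1.0533) = 677 × 0.94805 = 642 MHz

f_obs ≈ 642 MHz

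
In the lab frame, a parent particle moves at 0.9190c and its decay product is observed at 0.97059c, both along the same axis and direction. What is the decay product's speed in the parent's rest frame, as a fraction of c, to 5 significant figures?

Inverse velocity addition: u' = (u − v)/(1 − uv/c²)
= (0.97059 − 0.9190)/(1 − 0.97059×0.9190) = 0.051590/0.1080278 = 0.47756

u' ≈ 0.47756c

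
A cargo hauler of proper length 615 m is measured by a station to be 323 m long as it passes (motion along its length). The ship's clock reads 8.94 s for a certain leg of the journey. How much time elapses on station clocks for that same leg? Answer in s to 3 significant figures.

Δt ≈ 17.0 s

Length contraction ⇒ γ = L₀/L = 615/323 = 1.9040
Time dilation: Δt = γτ₀ = 1.9040 × 8.94 s = 17.0 s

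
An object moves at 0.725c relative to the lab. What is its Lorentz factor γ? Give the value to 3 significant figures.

γ ≈ 1.45

γ = 1/√(1 − β²) = 1/√(1 − 0.725²) = 1/√(0.47437) = 1.45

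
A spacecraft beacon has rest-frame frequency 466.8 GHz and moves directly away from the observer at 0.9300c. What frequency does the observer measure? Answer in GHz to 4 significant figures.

f_obs ≈ 88.90 GHz

Relativistic Doppler: f_obs = f_src √((1−β)/(1+β))
= 466.8 × √(0.0700000/1.93000) = 466.8 × 0.190445 = 88.90 GHz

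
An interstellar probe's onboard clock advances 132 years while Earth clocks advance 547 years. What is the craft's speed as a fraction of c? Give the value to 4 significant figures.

β ≈ 0.9704

γ = Δt/τ₀ = 547/132 = 4.14394
β = √(1 − 1/γ²) = √(1 − 1/4.14394²) = 0.9704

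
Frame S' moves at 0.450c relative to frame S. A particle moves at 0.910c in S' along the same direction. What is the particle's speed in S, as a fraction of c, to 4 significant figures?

u ≈ 0.9649c

Relativistic velocity addition: u = (u' + v)/(1 + u'v/c²)
= (0.910 + 0.450)/(1 + 0.910×0.450) = 1.360/1.40950 = 0.9649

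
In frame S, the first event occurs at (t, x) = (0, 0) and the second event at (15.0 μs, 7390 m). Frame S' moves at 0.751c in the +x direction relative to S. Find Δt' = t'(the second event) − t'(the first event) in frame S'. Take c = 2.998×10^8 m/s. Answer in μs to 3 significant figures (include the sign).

γ = 1/√(1 − 0.751²) = 1.5145
Δt' = γ(Δt − vΔx/c²) = 1.5145 × (15.0 μs − 0.751×7390 m / (2.998×10^8 m/s))
= 1.5145 × (-3.5120 μs) = -5.32 μs

Δt' ≈ -5.32 μs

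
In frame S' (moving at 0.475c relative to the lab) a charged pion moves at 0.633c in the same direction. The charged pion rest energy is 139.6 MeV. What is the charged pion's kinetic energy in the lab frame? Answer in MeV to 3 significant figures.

u_lab = (0.633 + 0.475)/(1 + 0.633×0.475) = 0.851865
γ = 1/√(1 − 0.851865²) = 1.9093
K = (γ − 1)m₀c² = (1.9093 − 1) × 139.6 = 0.90927 × 139.6 = 127 MeV

K ≈ 127 MeV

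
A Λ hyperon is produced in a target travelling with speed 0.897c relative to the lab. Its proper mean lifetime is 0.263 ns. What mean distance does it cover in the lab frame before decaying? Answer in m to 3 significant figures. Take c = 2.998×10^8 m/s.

d ≈ 0.160 m

γ = 1/√(1 − 0.897²) = 2.2623
Dilated lifetime: Δt = γτ₀ = 2.2623 × 0.263 ns = 0.59498 ns
d = vΔt = 0.897c × 0.59498 ns = 2.6892×10^8 m/s × 5.9498×10^-10 s = 0.160 m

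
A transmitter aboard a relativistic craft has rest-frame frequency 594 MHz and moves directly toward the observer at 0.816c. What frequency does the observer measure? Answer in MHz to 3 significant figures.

Relativistic Doppler: f_obs = f_src √((1+β)/(1−β))
= 594 × √(1.8160/0.18400) = 594 × 3.1416 = 1870 MHz

f_obs ≈ 1870 MHz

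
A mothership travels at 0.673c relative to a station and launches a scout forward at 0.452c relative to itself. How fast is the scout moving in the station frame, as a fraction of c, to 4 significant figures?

Compose boost 2: (0.452 + 0.673)/(1 + 0.452×0.673) = 1.125/1.30420 = 0.8626

u ≈ 0.8626c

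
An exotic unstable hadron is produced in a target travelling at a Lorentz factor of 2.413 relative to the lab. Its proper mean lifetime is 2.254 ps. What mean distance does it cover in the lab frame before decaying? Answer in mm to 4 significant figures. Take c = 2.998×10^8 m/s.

d ≈ 1.484 mm

β = √(1 − 1/γ²) = √(1 − 1/2.413²) = 0.910085
Dilated lifetime: Δt = γτ₀ = 2.413 × 2.254 ps = 5.43890 ps
d = vΔt = 0.910085c × 5.43890 ps = 2.72843×10^8 m/s × 5.43890×10^-12 s = 1.484 mm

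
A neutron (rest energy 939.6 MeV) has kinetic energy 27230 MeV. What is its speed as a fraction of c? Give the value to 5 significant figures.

γ = 1 + K/(m₀c²) = 1 + 27230/939.6 = 29.98042
β = √(1 − 1/γ²) = 0.99944

β ≈ 0.99944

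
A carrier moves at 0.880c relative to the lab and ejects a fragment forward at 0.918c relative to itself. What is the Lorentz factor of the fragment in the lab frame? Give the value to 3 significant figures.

γ ≈ 9.60

u_lab = (0.918 + 0.880)/(1 + 0.918×0.880) = 1.798/1.80784 = 0.994557
γ = 1/√(1 − 0.994557²) = 9.60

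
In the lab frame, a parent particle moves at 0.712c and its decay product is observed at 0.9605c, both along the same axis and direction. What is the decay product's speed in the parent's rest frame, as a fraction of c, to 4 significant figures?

Inverse velocity addition: u' = (u − v)/(1 − uv/c²)
= (0.9605 − 0.712)/(1 − 0.9605×0.712) = 0.2485/0.316124 = 0.7861

u' ≈ 0.7861c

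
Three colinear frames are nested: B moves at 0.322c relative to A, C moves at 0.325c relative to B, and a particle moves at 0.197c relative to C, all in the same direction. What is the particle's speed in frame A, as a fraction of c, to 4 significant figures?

u ≈ 0.7017c

Compose boost 2: (0.325 + 0.322)/(1 + 0.325×0.322) = 0.6470/1.10465 = 0.585706
Compose boost 3: (0.197 + 0.585706)/(1 + 0.197×0.585706) = 0.782706/1.11538 = 0.7017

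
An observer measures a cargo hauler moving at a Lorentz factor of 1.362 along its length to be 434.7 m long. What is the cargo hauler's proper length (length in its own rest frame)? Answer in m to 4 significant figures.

L₀ ≈ 592.1 m

γ = 1.362 (given)
L₀ = γL = 1.362 × 434.7 = 592.1 m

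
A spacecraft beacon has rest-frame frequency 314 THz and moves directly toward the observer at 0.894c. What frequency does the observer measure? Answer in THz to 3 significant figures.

f_obs ≈ 1330 THz

Relativistic Doppler: f_obs = f_src √((1+β)/(1−β))
= 314 × √(1.8940/0.10600) = 314 × 4.2270 = 1330 THz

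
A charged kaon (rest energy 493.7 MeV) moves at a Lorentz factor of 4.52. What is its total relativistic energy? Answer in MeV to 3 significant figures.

E ≈ 2230 MeV

γ = 4.52 (given)
E = γm₀c² = 4.52 × 493.7 MeV = 2230 MeV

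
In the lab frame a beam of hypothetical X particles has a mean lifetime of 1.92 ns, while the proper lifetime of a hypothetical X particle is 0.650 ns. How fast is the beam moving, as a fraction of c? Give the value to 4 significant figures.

β ≈ 0.9410

γ = Δt/τ₀ = 1.92/0.650 = 2.95385
β = √(1 − 1/γ²) = √(1 − 1/2.95385²) = 0.9410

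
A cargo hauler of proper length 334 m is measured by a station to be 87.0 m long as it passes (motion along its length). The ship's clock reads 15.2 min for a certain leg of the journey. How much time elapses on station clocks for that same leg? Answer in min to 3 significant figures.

Length contraction ⇒ γ = L₀/L = 334/87.0 = 3.8391
Time dilation: Δt = γτ₀ = 3.8391 × 15.2 min = 58.4 min

Δt ≈ 58.4 min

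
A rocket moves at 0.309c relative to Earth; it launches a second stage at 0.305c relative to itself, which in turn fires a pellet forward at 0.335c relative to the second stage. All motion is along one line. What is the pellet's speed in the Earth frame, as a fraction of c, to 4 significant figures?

u ≈ 0.7543c

Compose boost 2: (0.305 + 0.309)/(1 + 0.305×0.309) = 0.6140/1.09424 = 0.561117
Compose boost 3: (0.335 + 0.561117)/(1 + 0.335×0.561117) = 0.896117/1.18797 = 0.7543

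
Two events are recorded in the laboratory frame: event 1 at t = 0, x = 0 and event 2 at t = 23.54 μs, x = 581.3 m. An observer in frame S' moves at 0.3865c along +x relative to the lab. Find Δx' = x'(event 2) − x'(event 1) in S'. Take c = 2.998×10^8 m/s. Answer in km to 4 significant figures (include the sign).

γ = 1/√(1 − 0.3865²) = 1.08426
Δx' = γ(Δx − vΔt) = 1.08426 × (581.3 m − 0.3865×(2.998×10^8 m/s)×23.54×10^-6 s)
= 1.08426 × (-2146.34 m) = -2.327 km

Δx' ≈ -2.327 km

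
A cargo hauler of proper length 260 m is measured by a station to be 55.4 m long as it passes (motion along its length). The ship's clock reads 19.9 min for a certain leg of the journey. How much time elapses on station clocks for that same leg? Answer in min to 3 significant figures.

Length contraction ⇒ γ = L₀/L = 260/55.4 = 4.6931
Time dilation: Δt = γτ₀ = 4.6931 × 19.9 min = 93.4 min

Δt ≈ 93.4 min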